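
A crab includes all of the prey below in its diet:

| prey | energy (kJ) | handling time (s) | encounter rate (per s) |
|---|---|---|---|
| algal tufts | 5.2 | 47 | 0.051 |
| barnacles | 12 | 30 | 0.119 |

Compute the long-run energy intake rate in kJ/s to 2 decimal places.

R = Σλ_iE_i / (1 + Σλ_ih_i)
Numerator: 0.051×5.2 + 0.119×12 = 1.693
Denominator: 1 + 0.051×47 + 0.119×30 = 6.967
R = 1.693/6.967 = 0.243 kJ/s

0.24 kJ/s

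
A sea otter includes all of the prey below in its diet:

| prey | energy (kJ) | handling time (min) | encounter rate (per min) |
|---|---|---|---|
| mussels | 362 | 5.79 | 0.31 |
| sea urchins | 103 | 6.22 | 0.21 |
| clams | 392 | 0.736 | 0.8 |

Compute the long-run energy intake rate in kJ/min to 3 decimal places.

95.407 kJ/min

Energy encountered per unit search time: 0.31×362 + 0.21×103 + 0.8×392 = 447.5 kJ/min.
Handling time per unit search time: 0.31×5.79 + 0.21×6.22 + 0.8×0.736 = 3.69.
Rate = 447.5/(1 + 3.69) = 95.41 kJ/min.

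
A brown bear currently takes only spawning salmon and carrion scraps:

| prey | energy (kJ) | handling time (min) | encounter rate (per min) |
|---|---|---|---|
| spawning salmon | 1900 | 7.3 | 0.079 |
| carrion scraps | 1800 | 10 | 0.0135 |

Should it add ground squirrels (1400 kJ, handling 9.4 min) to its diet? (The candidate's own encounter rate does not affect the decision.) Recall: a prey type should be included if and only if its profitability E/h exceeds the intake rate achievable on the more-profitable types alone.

Yes

Intake rate on the current diet: R = (0.079×1900 + 0.0135×1800) / (1 + 0.079×7.3 + 0.0135×10) = 174.4/1.712 = 101.9 kJ/min.
ground squirrels: E/h = 1400/9.4 = 148.9 kJ/min.
148.9 > 101.9, so adding ground squirrels raises the average — include it.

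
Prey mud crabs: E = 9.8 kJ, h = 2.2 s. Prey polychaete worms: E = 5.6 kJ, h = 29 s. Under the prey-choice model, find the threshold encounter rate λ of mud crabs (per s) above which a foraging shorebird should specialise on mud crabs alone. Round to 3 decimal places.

0.021 per s

Drop polychaete worms once their profitability E₂/h₂ falls below the rate achievable on mud crabs alone: E₂/h₂ = λE₁/(1 + λh₁).
Solve for λ: λE₁h₂ = E₂(1 + λh₁) → λ(E₁h₂ − E₂h₁) = E₂ → λ = E₂/(E₁h₂ − E₂h₁).
λ = 5.6/(9.8×29 − 5.6×2.2) = 5.6/271.9 = 0.0206 per s.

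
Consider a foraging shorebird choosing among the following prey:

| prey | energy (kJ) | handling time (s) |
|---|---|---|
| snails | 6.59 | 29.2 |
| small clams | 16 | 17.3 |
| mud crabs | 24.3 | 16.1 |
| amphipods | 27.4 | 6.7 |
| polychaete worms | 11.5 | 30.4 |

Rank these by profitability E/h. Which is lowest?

In descending order of E/h:
amphipods: 27.4/6.7 = 4.09 kJ/s
mud crabs: 24.3/16.1 = 1.51 kJ/s
small clams: 16/17.3 = 0.925 kJ/s
polychaete worms: 11.5/30.4 = 0.378 kJ/s
snails: 6.59/29.2 = 0.226 kJ/s

snails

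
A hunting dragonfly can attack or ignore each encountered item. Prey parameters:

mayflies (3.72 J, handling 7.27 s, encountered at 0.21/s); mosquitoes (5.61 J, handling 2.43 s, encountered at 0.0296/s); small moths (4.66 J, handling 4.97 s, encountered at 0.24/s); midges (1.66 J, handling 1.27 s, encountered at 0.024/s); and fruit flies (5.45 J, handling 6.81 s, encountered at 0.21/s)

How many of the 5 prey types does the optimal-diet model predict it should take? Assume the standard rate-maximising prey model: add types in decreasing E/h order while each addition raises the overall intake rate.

Profitabilities (E/h, J/s): mosquitoes 2.31, midges 1.31, small moths 0.938, fruit flies 0.8, mayflies 0.512. Add prey in this order while the next type's profitability exceeds the intake rate on those already taken.
Rate on top 1: 0.1549. midges: 1.31 > 0.1549 → include.
Rate on top 2: 0.1868. small moths: 0.938 > 0.1868 → include.
Rate on top 3: 0.577. fruit flies: 0.8 > 0.577 → include.
Rate on top 4: 0.6627. mayflies: 0.512 < 0.6627 → exclude; stop.
Optimal diet: mosquitoes, midges, small moths, fruit flies — 4 of 5 types.

4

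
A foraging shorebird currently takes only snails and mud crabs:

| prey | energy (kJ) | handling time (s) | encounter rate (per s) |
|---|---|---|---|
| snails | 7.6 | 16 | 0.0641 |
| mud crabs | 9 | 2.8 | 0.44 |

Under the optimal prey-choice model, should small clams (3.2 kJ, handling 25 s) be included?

No

Current rate: (0.0641×7.6 + 0.44×9)/(1 + 0.0641×16 + 0.44×2.8) = 1.365 kJ/s.
Profitability of small clams: 3.2/25 = 0.128 kJ/s.
Since 0.128 < R, time spent handling small clams is better spent searching.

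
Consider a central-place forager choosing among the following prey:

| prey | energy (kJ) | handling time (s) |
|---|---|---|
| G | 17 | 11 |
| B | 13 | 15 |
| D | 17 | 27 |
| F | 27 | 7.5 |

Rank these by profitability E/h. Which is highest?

F

In descending order of E/h:
F: 27/7.5 = 3.6 kJ/s
G: 17/11 = 1.55 kJ/s
B: 13/15 = 0.867 kJ/s
D: 17/27 = 0.63 kJ/s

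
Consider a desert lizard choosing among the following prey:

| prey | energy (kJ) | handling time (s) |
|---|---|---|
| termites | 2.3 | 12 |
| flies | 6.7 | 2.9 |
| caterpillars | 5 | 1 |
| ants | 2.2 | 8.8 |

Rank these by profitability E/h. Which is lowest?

termites

In descending order of E/h:
caterpillars: 5/1 = 5 kJ/s
flies: 6.7/2.9 = 2.31 kJ/s
ants: 2.2/8.8 = 0.25 kJ/s
termites: 2.3/12 = 0.192 kJ/s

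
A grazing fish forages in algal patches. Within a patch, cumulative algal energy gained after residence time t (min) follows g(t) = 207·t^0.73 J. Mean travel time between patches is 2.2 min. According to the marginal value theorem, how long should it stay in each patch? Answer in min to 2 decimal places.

Maximise g(t)/(T+t): set derivative to zero → g'(t)(T+t) = g(t).
g'(t) = 0.73·207·t^-0.27. Setting 0.73·207·t^-0.27 = 207·t^0.73/(2.2+t) gives 0.73(2.2+t) = t, so 0.27·t = 0.73×2.2.
t* = 0.73×2.2/0.27 = 5.948 min.

5.95 min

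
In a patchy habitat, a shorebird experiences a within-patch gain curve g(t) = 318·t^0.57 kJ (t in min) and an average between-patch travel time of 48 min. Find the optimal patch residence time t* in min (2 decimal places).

63.63 min

Maximise g(t)/(T+t): set derivative to zero → g'(t)(T+t) = g(t).
g'(t) = 0.57·318·t^-0.43. Setting 0.57·318·t^-0.43 = 318·t^0.57/(48+t) gives 0.57(48+t) = t, so 0.43·t = 0.57×48.
t* = 0.57×48/0.43 = 63.63 min.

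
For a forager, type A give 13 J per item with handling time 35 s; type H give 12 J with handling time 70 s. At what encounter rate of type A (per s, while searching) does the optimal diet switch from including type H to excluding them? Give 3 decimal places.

At the threshold, the rate on type A alone equals the profitability of type H: λ·13/(1 + λ·35) = 12/70 = 0.1714.
Rearranging, λ(13 − 0.1714×35) = 0.1714, so λ = 0.1714/7 = 0.02449 per s.

0.024 per s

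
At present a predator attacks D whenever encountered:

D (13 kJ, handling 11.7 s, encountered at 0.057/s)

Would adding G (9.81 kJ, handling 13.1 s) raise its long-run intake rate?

Current rate: (0.057×13)/(1 + 0.057×11.7) = 0.4445 kJ/s.
Profitability of G: 9.81/13.1 = 0.7489 kJ/s.
0.7489 > 0.4445, so adding G raises the average — include it.

Yes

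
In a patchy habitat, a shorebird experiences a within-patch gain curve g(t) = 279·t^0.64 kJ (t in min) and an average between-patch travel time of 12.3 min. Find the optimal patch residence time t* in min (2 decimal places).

21.87 min

Optimal t* satisfies g'(t*) = g(t*)/(T + t*).
g'(t) = 0.64·279·t^-0.36. Setting 0.64·279·t^-0.36 = 279·t^0.64/(12.3+t) gives 0.64(12.3+t) = t, so 0.36·t = 0.64×12.3.
t* = 0.64×12.3/0.36 = 21.87 min.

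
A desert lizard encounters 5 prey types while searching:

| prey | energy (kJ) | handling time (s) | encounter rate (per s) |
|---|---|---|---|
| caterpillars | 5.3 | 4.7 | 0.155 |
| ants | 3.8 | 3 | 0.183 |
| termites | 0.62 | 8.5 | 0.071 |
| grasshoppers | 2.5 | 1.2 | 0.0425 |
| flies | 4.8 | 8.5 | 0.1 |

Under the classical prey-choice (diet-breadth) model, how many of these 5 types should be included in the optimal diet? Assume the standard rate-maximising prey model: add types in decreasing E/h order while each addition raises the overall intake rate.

Rank by E/h (kJ/s): grasshoppers 2.08, ants 1.27, caterpillars 1.13, flies 0.565, termites 0.0729. Include each in turn until the next type's E/h falls below the running intake rate.
Rate on top 1: 0.1011. ants: 1.27 > 0.1011 → include.
Rate on top 2: 0.501. caterpillars: 1.13 > 0.501 → include.
Rate on top 3: 0.6971. flies: 0.565 < 0.6971 → exclude; stop.
Optimal diet: grasshoppers, ants, caterpillars — 3 of 5 types.

3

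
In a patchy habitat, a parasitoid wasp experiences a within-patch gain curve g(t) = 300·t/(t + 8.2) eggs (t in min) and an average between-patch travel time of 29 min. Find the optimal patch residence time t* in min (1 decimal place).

15.4 min

Maximise g(t)/(T+t): set derivative to zero → g'(t)(T+t) = g(t).
g'(t) = 300·8.2/(t + 8.2)². Setting 300·8.2/(t+8.2)² = 300t/[(t+8.2)(29+t)] gives 8.2(29+t) = t(t+8.2), so t² = 8.2×29 = 237.8.
t* = √237.8 = 15.42 min.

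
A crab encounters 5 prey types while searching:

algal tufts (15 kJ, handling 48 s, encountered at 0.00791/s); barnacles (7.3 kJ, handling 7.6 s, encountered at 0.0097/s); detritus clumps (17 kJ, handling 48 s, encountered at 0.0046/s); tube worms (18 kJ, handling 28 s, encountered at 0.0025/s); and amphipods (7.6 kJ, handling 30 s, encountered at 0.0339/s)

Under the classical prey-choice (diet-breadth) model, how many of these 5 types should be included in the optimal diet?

5

Rank by E/h (kJ/s): barnacles 0.961, tube worms 0.643, detritus clumps 0.354, algal tufts 0.312, amphipods 0.253. Include each in turn until the next type's E/h falls below the running intake rate.
Rate on top 1: 0.06595. tube worms: 0.643 > 0.06595 → include.
Rate on top 2: 0.1013. detritus clumps: 0.354 > 0.1013 → include.
Rate on top 3: 0.1422. algal tufts: 0.312 > 0.1422 → include.
Rate on top 4: 0.1793. amphipods: 0.253 > 0.1793 → include.
Optimal diet: barnacles, tube worms, detritus clumps, algal tufts, amphipods — 5 of 5 types.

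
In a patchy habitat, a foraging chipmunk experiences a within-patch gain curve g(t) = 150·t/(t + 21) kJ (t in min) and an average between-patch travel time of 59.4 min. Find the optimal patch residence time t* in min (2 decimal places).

35.32 min

By the marginal value theorem, leave when the instantaneous gain rate g'(t) equals the habitat-wide average g(t)/(T + t).
g'(t) = 150·21/(t + 21)². Setting 150·21/(t+21)² = 150t/[(t+21)(59.4+t)] gives 21(59.4+t) = t(t+21), so t² = 21×59.4 = 1247.
t* = √1247 = 35.32 min.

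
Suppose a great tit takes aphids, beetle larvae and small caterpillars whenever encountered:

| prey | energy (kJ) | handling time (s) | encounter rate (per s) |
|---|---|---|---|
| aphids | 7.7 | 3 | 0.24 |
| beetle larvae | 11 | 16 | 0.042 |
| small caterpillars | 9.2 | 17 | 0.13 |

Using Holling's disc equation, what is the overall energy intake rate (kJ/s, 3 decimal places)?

0.762 kJ/s

R = (0.24×7.7 + 0.042×11 + 0.13×9.2) / (1 + 0.24×3 + 0.042×16 + 0.13×17) = 3.506/4.602 = 0.7618 kJ/s.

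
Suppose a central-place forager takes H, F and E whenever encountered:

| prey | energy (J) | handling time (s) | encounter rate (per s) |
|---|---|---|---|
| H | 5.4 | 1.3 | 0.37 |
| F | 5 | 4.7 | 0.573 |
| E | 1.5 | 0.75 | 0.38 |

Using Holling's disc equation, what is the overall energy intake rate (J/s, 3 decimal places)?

1.218 J/s

R = (0.37×5.4 + 0.573×5 + 0.38×1.5) / (1 + 0.37×1.3 + 0.573×4.7 + 0.38×0.75) = 5.433/4.459 = 1.218 J/s.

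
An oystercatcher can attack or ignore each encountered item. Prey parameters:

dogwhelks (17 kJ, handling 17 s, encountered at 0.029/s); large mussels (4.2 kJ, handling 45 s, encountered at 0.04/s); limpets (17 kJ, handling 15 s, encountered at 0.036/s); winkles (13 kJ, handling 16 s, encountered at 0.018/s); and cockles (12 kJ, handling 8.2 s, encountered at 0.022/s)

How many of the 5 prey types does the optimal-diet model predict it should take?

Rank by E/h (kJ/s): cockles 1.46, limpets 1.13, dogwhelks 1, winkles 0.812, large mussels 0.0933. Include each in turn until the next type's E/h falls below the running intake rate.
Rate on top 1: 0.2237. limpets: 1.13 > 0.2237 → include.
Rate on top 2: 0.5092. dogwhelks: 1 > 0.5092 → include.
Rate on top 3: 0.6185. winkles: 0.812 > 0.6185 → include.
Rate on top 4: 0.6408. large mussels: 0.0933 < 0.6408 → exclude; stop.
Optimal diet: cockles, limpets, dogwhelks, winkles — 4 of 5 types.

4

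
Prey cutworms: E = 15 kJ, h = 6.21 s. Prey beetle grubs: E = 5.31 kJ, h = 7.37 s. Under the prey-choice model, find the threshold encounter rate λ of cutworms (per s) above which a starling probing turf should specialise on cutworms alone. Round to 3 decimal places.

The zero-one rule: include beetle grubs iff E₂/h₂ > λE₁/(1+λh₁). Equality gives the switch point.
λE₁h₂ = E₂ + λE₂h₁ ⇒ λ = E₂/(E₁h₂ − E₂h₁) = 5.31/(110.5 − 32.98) = 0.06845 per s.

0.068 per s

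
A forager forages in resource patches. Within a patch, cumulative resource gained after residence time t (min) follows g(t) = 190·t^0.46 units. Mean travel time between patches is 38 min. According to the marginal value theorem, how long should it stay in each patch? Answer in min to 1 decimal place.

32.4 min

Optimal t* satisfies g'(t*) = g(t*)/(T + t*).
g'(t) = 0.46·190·t^-0.54. Setting 0.46·190·t^-0.54 = 190·t^0.46/(38+t) gives 0.46(38+t) = t, so 0.54·t = 0.46×38.
t* = 0.46×38/0.54 = 32.37 min.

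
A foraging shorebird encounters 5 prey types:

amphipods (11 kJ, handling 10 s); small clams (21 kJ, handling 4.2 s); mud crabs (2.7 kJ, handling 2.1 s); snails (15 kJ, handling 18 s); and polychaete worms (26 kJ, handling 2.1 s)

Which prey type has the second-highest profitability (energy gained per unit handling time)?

small clams

Profitability E/h (kJ/s): amphipods = 11/10 = 1.1, small clams = 21/4.2 = 5, mud crabs = 2.7/2.1 = 1.29, snails = 15/18 = 0.833, polychaete worms = 26/2.1 = 12.4.
Ranked: polychaete worms > small clams > mud crabs > amphipods > snails.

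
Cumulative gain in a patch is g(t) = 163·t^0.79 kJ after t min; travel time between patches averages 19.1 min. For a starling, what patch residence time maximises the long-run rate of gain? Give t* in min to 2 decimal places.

By the marginal value theorem, leave when the instantaneous gain rate g'(t) equals the habitat-wide average g(t)/(T + t).
g'(t) = 0.79·163·t^-0.21. Setting 0.79·163·t^-0.21 = 163·t^0.79/(19.1+t) gives 0.79(19.1+t) = t, so 0.21·t = 0.79×19.1.
t* = 0.79×19.1/0.21 = 71.85 min.

71.85 min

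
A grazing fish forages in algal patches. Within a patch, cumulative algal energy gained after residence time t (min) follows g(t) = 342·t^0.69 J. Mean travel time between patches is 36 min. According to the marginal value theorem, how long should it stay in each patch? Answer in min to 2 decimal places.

By the marginal value theorem, leave when the instantaneous gain rate g'(t) equals the habitat-wide average g(t)/(T + t).
g'(t) = 0.69·342·t^-0.31. Setting 0.69·342·t^-0.31 = 342·t^0.69/(36+t) gives 0.69(36+t) = t, so 0.31·t = 0.69×36.
t* = 0.69×36/0.31 = 80.13 min.

80.13 min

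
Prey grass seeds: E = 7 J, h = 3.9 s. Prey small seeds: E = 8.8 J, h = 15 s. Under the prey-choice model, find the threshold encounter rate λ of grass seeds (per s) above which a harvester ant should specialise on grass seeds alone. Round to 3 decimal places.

0.125 per s

The zero-one rule: include small seeds iff E₂/h₂ > λE₁/(1+λh₁). Equality gives the switch point.
λE₁h₂ = E₂ + λE₂h₁ ⇒ λ = E₂/(E₁h₂ − E₂h₁) = 8.8/(105 − 34.32) = 0.1245 per s.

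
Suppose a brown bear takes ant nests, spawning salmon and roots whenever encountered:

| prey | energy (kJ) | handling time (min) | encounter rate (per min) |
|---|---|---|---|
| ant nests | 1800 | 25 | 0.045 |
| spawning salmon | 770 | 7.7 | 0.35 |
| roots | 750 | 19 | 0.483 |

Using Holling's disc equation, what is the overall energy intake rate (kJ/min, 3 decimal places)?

R = (0.045×1800 + 0.35×770 + 0.483×750) / (1 + 0.045×25 + 0.35×7.7 + 0.483×19) = 712.8/14 = 50.92 kJ/min.

50.922 kJ/min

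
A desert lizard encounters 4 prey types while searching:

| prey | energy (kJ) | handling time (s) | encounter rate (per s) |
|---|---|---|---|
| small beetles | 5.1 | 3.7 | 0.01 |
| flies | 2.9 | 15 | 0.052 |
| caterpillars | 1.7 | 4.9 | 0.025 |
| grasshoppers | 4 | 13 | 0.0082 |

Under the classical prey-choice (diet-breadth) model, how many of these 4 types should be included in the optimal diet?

4

Profitabilities (E/h, kJ/s): small beetles 1.38, caterpillars 0.347, grasshoppers 0.308, flies 0.193. Add prey in this order while the next type's profitability exceeds the intake rate on those already taken.
Rate on top 1: 0.04918. caterpillars: 0.347 > 0.04918 → include.
Rate on top 2: 0.08064. grasshoppers: 0.308 > 0.08064 → include.
Rate on top 3: 0.09976. flies: 0.193 > 0.09976 → include.
Optimal diet: small beetles, caterpillars, grasshoppers, flies — 4 of 4 types.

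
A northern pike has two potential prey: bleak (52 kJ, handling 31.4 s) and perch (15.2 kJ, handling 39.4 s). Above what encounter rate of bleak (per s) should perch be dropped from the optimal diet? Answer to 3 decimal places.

0.010 per s

Drop perch once their profitability E₂/h₂ falls below the rate achievable on bleak alone: E₂/h₂ = λE₁/(1 + λh₁).
Solve for λ: λE₁h₂ = E₂(1 + λh₁) → λ(E₁h₂ − E₂h₁) = E₂ → λ = E₂/(E₁h₂ − E₂h₁).
λ = 15.2/(52×39.4 − 15.2×31.4) = 15.2/1572 = 0.009672 per s.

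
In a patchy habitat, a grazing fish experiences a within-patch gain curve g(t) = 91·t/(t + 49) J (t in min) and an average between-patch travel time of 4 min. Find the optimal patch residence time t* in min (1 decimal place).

14.0 min

Maximise g(t)/(T+t): set derivative to zero → g'(t)(T+t) = g(t).
g'(t) = 91·49/(t + 49)². Setting 91·49/(t+49)² = 91t/[(t+49)(4+t)] gives 49(4+t) = t(t+49), so t² = 49×4 = 196.
t* = √196 = 14 min.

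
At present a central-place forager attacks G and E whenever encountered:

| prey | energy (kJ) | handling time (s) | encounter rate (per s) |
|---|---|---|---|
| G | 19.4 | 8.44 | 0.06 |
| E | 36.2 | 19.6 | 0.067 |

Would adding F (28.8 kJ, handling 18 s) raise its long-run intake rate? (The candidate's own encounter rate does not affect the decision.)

Current rate: (0.06×19.4 + 0.067×36.2)/(1 + 0.06×8.44 + 0.067×19.6) = 1.273 kJ/s.
F: E/h = 28.8/18 = 1.6 kJ/s.
1.6 > 1.273, so adding F raises the average — include it.

Yes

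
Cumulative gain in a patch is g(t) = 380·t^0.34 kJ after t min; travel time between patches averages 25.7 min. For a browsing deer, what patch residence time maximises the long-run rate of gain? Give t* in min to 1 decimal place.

Maximise g(t)/(T+t): set derivative to zero → g'(t)(T+t) = g(t).
g'(t) = 0.34·380·t^-0.66. Setting 0.34·380·t^-0.66 = 380·t^0.34/(25.7+t) gives 0.34(25.7+t) = t, so 0.66·t = 0.34×25.7.
t* = 0.34×25.7/0.66 = 13.24 min.

13.2 min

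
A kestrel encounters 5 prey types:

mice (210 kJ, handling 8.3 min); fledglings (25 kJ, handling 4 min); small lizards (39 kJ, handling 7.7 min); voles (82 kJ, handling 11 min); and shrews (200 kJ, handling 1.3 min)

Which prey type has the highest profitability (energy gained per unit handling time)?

shrews

In descending order of E/h:
shrews: 200/1.3 = 154 kJ/min
mice: 210/8.3 = 25.3 kJ/min
voles: 82/11 = 7.45 kJ/min
fledglings: 25/4 = 6.25 kJ/min
small lizards: 39/7.7 = 5.06 kJ/min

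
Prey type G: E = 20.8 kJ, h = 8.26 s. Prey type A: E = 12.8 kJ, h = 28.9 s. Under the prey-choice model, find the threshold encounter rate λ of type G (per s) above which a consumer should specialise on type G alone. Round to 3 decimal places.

0.026 per s

Drop type A once their profitability E₂/h₂ falls below the rate achievable on type G alone: E₂/h₂ = λE₁/(1 + λh₁).
Solve for λ: λE₁h₂ = E₂(1 + λh₁) → λ(E₁h₂ − E₂h₁) = E₂ → λ = E₂/(E₁h₂ − E₂h₁).
λ = 12.8/(20.8×28.9 − 12.8×8.26) = 12.8/495.4 = 0.02584 per s.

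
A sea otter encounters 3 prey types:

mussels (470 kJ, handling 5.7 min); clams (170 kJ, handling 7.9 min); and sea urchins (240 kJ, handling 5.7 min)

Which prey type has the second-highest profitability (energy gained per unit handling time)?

In descending order of E/h:
mussels: 470/5.7 = 82.5 kJ/min
sea urchins: 240/5.7 = 42.1 kJ/min
clams: 170/7.9 = 21.5 kJ/min

sea urchins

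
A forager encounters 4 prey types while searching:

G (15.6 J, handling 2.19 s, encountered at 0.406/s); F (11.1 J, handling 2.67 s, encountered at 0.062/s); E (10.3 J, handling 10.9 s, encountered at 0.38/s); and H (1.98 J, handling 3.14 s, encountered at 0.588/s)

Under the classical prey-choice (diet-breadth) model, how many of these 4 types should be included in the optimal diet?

2

Profitabilities (E/h, J/s): G 7.12, F 4.16, E 0.945, H 0.631. Add prey in this order while the next type's profitability exceeds the intake rate on those already taken.
Rate on top 1: 3.353. F: 4.16 > 3.353 → include.
Rate on top 2: 3.417. E: 0.945 < 3.417 → exclude; stop.
Optimal diet: G, F — 2 of 4 types.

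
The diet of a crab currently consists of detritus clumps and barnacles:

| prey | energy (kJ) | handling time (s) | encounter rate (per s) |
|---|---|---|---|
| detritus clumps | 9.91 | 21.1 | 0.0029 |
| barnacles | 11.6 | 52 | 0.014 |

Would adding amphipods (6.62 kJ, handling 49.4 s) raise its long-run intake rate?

On detritus clumps and barnacles alone, R = ΣλE/(1+Σλh) = 0.1911/1.789 = 0.1068 kJ/s.
amphipods: E/h = 6.62/49.4 = 0.134 kJ/s.
0.134 > 0.1068, so adding amphipods raises the average — include it.

Yes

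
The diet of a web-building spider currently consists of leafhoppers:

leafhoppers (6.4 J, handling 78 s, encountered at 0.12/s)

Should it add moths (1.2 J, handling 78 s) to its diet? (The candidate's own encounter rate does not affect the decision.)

No

Current rate: (0.12×6.4)/(1 + 0.12×78) = 0.07413 J/s.
Profitability of moths: 1.2/78 = 0.01538 J/s.
Since 0.01538 < R, time spent handling moths is better spent searching.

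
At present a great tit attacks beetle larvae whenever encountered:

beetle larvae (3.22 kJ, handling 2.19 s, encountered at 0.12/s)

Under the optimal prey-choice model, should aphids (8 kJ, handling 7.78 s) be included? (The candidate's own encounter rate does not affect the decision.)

On beetle larvae alone, R = ΣλE/(1+Σλh) = 0.3864/1.263 = 0.306 kJ/s.
Profitability of aphids: 8/7.78 = 1.028 kJ/s.
1.028 > 0.306, so adding aphids raises the average — include it.

Yes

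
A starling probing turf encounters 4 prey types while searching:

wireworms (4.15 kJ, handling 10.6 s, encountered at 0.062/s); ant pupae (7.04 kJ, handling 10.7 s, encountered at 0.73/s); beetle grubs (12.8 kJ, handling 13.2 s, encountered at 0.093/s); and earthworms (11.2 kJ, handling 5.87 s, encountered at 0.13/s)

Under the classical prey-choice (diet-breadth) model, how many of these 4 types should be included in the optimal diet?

Rank by E/h (kJ/s): earthworms 1.91, beetle grubs 0.97, ant pupae 0.658, wireworms 0.392. Include each in turn until the next type's E/h falls below the running intake rate.
Rate on top 1: 0.8258. beetle grubs: 0.97 > 0.8258 → include.
Rate on top 2: 0.8849. ant pupae: 0.658 < 0.8849 → exclude; stop.
Optimal diet: earthworms, beetle grubs — 2 of 4 types.

2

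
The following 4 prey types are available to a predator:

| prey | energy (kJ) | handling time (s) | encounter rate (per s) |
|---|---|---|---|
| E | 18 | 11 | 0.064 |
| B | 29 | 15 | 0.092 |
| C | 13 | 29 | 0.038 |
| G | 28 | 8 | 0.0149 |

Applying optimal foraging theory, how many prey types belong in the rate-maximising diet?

3

E/h in descending order: G 3.5, B 1.93, E 1.64, C 0.448 kJ/s. The optimal diet is the largest prefix of this list for which every included type satisfies E_i/h_i > R on the types above it.
Rate on top 1: 0.3728. B: 1.93 > 0.3728 → include.
Rate on top 2: 1.234. E: 1.64 > 1.234 → include.
Rate on top 3: 1.323. C: 0.448 < 1.323 → exclude; stop.
Optimal diet: G, B, E — 3 of 4 types.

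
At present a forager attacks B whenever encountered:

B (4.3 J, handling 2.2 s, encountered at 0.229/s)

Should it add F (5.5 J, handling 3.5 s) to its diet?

Yes

Current rate: (0.229×4.3)/(1 + 0.229×2.2) = 0.6548 J/s.
F: E/h = 5.5/3.5 = 1.571 J/s.
Since 1.571 > R, including F increases the long-run rate.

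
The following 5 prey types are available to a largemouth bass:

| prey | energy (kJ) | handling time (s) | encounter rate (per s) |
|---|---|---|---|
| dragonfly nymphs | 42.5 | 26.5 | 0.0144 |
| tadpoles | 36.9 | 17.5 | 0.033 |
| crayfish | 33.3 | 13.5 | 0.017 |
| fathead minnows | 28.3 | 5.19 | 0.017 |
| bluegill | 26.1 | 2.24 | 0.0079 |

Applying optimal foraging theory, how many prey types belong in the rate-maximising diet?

Profitabilities (E/h, kJ/s): bluegill 11.7, fathead minnows 5.45, crayfish 2.47, tadpoles 2.11, dragonfly nymphs 1.6. Add prey in this order while the next type's profitability exceeds the intake rate on those already taken.
Rate on top 1: 0.2026. fathead minnows: 5.45 > 0.2026 → include.
Rate on top 2: 0.6215. crayfish: 2.47 > 0.6215 → include.
Rate on top 3: 0.9386. tadpoles: 2.11 > 0.9386 → include.
Rate on top 4: 1.292. dragonfly nymphs: 1.6 > 1.292 → include.
Optimal diet: bluegill, fathead minnows, crayfish, tadpoles, dragonfly nymphs — 5 of 5 types.

5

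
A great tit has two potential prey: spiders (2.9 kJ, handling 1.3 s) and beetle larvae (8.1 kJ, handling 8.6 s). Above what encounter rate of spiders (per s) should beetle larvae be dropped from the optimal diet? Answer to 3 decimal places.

0.562 per s

At the threshold, the rate on spiders alone equals the profitability of beetle larvae: λ·2.9/(1 + λ·1.3) = 8.1/8.6 = 0.9419.
Rearranging, λ(2.9 − 0.9419×1.3) = 0.9419, so λ = 0.9419/1.676 = 0.5621 per s.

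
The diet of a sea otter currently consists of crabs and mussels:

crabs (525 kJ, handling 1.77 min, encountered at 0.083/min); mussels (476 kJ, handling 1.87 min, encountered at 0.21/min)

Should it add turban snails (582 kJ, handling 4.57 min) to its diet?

Current rate: (0.083×525 + 0.21×476)/(1 + 0.083×1.77 + 0.21×1.87) = 93.23 kJ/min.
Profitability of turban snails: 582/4.57 = 127.4 kJ/min.
Since 127.4 > R, including turban snails increases the long-run rate.

Yes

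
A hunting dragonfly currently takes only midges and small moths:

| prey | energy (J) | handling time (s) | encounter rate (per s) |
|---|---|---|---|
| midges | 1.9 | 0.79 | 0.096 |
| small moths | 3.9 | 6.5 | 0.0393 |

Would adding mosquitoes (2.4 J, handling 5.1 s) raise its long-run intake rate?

On midges and small moths alone, R = ΣλE/(1+Σλh) = 0.3357/1.331 = 0.2521 J/s.
Profitability of mosquitoes: 2.4/5.1 = 0.4706 J/s.
0.4706 > 0.2521, so adding mosquitoes raises the average — include it.

Yes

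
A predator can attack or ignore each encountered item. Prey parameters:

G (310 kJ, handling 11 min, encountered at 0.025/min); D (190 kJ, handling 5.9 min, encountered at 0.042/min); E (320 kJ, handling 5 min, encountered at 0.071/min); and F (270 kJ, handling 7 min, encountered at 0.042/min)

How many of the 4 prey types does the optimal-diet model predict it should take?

4

Profitabilities (E/h, kJ/min): E 64, F 38.6, D 32.2, G 28.2. Add prey in this order while the next type's profitability exceeds the intake rate on those already taken.
Rate on top 1: 16.77. F: 38.6 > 16.77 → include.
Rate on top 2: 20.65. D: 32.2 > 20.65 → include.
Rate on top 3: 22.16. G: 28.2 > 22.16 → include.
Optimal diet: E, F, D, G — 4 of 4 types.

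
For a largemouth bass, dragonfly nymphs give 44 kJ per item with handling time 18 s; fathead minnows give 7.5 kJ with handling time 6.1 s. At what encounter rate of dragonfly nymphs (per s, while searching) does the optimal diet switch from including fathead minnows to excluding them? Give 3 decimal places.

0.056 per s

At the threshold, the rate on dragonfly nymphs alone equals the profitability of fathead minnows: λ·44/(1 + λ·18) = 7.5/6.1 = 1.23.
Rearranging, λ(44 − 1.23×18) = 1.23, so λ = 1.23/21.87 = 0.05622 per s.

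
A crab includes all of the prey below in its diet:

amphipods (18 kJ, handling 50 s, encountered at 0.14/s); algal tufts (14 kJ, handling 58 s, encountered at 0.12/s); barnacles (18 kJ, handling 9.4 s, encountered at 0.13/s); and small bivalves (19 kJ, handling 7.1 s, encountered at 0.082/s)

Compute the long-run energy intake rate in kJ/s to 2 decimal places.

Energy encountered per unit search time: 0.14×18 + 0.12×14 + 0.13×18 + 0.082×19 = 8.098 kJ/s.
Handling time per unit search time: 0.14×50 + 0.12×58 + 0.13×9.4 + 0.082×7.1 = 15.76.
Rate = 8.098/(1 + 15.76) = 0.4831 kJ/s.

0.48 kJ/s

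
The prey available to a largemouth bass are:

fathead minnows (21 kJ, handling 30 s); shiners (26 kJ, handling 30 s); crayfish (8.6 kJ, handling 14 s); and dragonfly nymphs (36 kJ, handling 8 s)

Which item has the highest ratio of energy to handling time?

dragonfly nymphs

In descending order of E/h:
dragonfly nymphs: 36/8 = 4.5 kJ/s
shiners: 26/30 = 0.867 kJ/s
fathead minnows: 21/30 = 0.7 kJ/s
crayfish: 8.6/14 = 0.614 kJ/s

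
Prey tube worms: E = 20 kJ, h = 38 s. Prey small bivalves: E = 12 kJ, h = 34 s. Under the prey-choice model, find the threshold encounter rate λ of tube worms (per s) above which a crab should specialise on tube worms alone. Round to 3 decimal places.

The zero-one rule: include small bivalves iff E₂/h₂ > λE₁/(1+λh₁). Equality gives the switch point.
λE₁h₂ = E₂ + λE₂h₁ ⇒ λ = E₂/(E₁h₂ − E₂h₁) = 12/(680 − 456) = 0.05357 per s.

0.054 per s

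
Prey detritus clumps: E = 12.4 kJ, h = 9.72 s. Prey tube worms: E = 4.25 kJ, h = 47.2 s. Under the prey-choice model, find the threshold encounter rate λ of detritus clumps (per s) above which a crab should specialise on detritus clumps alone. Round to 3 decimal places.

Drop tube worms once their profitability E₂/h₂ falls below the rate achievable on detritus clumps alone: E₂/h₂ = λE₁/(1 + λh₁).
Solve for λ: λE₁h₂ = E₂(1 + λh₁) → λ(E₁h₂ − E₂h₁) = E₂ → λ = E₂/(E₁h₂ − E₂h₁).
λ = 4.25/(12.4×47.2 − 4.25×9.72) = 4.25/544 = 0.007813 per s.

0.008 per s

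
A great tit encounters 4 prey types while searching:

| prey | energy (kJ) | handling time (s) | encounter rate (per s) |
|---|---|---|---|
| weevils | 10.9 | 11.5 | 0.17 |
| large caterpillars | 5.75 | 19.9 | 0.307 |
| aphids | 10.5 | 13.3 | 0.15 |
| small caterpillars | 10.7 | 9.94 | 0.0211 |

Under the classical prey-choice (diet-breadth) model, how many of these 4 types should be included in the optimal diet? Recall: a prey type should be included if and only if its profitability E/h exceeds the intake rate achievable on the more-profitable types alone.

Rank by E/h (kJ/s): small caterpillars 1.08, weevils 0.948, aphids 0.789, large caterpillars 0.289. Include each in turn until the next type's E/h falls below the running intake rate.
Rate on top 1: 0.1866. weevils: 0.948 > 0.1866 → include.
Rate on top 2: 0.6569. aphids: 0.789 > 0.6569 → include.
Rate on top 3: 0.7081. large caterpillars: 0.289 < 0.7081 → exclude; stop.
Optimal diet: small caterpillars, weevils, aphids — 3 of 4 types.

3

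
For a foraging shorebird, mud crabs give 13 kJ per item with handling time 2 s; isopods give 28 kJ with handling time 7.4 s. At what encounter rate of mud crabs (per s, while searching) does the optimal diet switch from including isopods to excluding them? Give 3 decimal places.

0.697 per s

At the threshold, the rate on mud crabs alone equals the profitability of isopods: λ·13/(1 + λ·2) = 28/7.4 = 3.784.
Rearranging, λ(13 − 3.784×2) = 3.784, so λ = 3.784/5.432 = 0.6965 per s.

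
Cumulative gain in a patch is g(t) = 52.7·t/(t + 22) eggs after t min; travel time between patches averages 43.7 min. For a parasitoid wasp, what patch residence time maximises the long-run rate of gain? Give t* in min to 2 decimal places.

31.01 min

Optimal t* satisfies g'(t*) = g(t*)/(T + t*).
g'(t) = 52.7·22/(t + 22)². Setting 52.7·22/(t+22)² = 52.7t/[(t+22)(43.7+t)] gives 22(43.7+t) = t(t+22), so t² = 22×43.7 = 961.4.
t* = √961.4 = 31.01 min.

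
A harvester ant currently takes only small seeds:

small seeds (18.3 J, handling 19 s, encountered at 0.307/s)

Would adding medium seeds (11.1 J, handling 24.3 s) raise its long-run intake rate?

No

Current rate: (0.307×18.3)/(1 + 0.307×19) = 0.8222 J/s.
medium seeds: E/h = 11.1/24.3 = 0.4568 J/s.
0.4568 < 0.8222, so adding medium seeds would lower the average — exclude it.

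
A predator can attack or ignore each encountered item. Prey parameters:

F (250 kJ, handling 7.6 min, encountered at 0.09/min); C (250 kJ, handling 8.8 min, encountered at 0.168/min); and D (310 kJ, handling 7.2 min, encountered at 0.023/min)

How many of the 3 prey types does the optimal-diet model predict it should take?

3

Profitabilities (E/h, kJ/min): D 43.1, F 32.9, C 28.4. Add prey in this order while the next type's profitability exceeds the intake rate on those already taken.
Rate on top 1: 6.117. F: 32.9 > 6.117 → include.
Rate on top 2: 16.02. C: 28.4 > 16.02 → include.
Optimal diet: D, F, C — 3 of 3 types.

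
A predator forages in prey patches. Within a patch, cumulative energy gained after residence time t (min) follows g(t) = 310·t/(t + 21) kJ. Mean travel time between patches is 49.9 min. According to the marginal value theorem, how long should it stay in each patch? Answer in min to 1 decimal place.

By the marginal value theorem, leave when the instantaneous gain rate g'(t) equals the habitat-wide average g(t)/(T + t).
g'(t) = 310·21/(t + 21)². Setting 310·21/(t+21)² = 310t/[(t+21)(49.9+t)] gives 21(49.9+t) = t(t+21), so t² = 21×49.9 = 1048.
t* = √1048 = 32.37 min.

32.4 min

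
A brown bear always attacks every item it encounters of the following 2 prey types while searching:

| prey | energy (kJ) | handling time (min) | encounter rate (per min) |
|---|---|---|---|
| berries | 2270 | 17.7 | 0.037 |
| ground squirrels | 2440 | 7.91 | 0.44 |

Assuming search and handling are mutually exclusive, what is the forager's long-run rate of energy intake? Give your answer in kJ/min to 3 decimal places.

R = Σλ_iE_i / (1 + Σλ_ih_i)
Numerator: 0.037×2270 + 0.44×2440 = 1158
Denominator: 1 + 0.037×17.7 + 0.44×7.91 = 5.135
R = 1158/5.135 = 225.4 kJ/min

225.418 kJ/min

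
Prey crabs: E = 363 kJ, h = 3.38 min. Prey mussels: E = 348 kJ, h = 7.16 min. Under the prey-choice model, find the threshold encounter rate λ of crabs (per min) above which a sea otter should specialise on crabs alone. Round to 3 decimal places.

At the threshold, the rate on crabs alone equals the profitability of mussels: λ·363/(1 + λ·3.38) = 348/7.16 = 48.6.
Rearranging, λ(363 − 48.6×3.38) = 48.6, so λ = 48.6/198.7 = 0.2446 per min.

0.245 per min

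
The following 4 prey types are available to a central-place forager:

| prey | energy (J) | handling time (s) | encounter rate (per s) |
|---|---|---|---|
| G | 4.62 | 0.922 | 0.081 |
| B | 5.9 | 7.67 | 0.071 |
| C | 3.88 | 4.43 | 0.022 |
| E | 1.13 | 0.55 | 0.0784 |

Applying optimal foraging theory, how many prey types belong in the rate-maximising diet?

Rank by E/h (J/s): G 5.01, E 2.05, C 0.876, B 0.769. Include each in turn until the next type's E/h falls below the running intake rate.
Rate on top 1: 0.3482. E: 2.05 > 0.3482 → include.
Rate on top 2: 0.414. C: 0.876 > 0.414 → include.
Rate on top 3: 0.4511. B: 0.769 > 0.4511 → include.
Optimal diet: G, E, C, B — 4 of 4 types.

4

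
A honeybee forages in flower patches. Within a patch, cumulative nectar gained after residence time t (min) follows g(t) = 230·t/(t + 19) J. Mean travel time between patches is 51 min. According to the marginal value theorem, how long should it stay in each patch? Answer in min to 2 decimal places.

By the marginal value theorem, leave when the instantaneous gain rate g'(t) equals the habitat-wide average g(t)/(T + t).
g'(t) = 230·19/(t + 19)². Setting 230·19/(t+19)² = 230t/[(t+19)(51+t)] gives 19(51+t) = t(t+19), so t² = 19×51 = 969.
t* = √969 = 31.13 min.

31.13 min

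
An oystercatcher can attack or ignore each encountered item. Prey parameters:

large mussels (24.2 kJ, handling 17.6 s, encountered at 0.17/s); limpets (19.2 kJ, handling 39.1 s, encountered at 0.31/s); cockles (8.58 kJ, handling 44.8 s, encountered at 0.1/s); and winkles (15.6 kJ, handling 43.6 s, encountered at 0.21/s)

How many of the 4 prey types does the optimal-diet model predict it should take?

Profitabilities (E/h, kJ/s): large mussels 1.37, limpets 0.491, winkles 0.358, cockles 0.192. Add prey in this order while the next type's profitability exceeds the intake rate on those already taken.
Rate on top 1: 1.031. limpets: 0.491 < 1.031 → exclude; stop.
Optimal diet: large mussels — 1 of 4 types.

1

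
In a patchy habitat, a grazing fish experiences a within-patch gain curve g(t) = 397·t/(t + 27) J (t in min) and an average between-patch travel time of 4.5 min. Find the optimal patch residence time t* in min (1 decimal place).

11.0 min

By the marginal value theorem, leave when the instantaneous gain rate g'(t) equals the habitat-wide average g(t)/(T + t).
g'(t) = 397·27/(t + 27)². Setting 397·27/(t+27)² = 397t/[(t+27)(4.5+t)] gives 27(4.5+t) = t(t+27), so t² = 27×4.5 = 121.5.
t* = √121.5 = 11.02 min.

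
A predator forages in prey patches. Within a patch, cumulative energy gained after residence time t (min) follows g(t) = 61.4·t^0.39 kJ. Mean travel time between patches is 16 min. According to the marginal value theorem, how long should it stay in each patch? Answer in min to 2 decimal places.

Maximise g(t)/(T+t): set derivative to zero → g'(t)(T+t) = g(t).
g'(t) = 0.39·61.4·t^-0.61. Setting 0.39·61.4·t^-0.61 = 61.4·t^0.39/(16+t) gives 0.39(16+t) = t, so 0.61·t = 0.39×16.
t* = 0.39×16/0.61 = 10.23 min.

10.23 min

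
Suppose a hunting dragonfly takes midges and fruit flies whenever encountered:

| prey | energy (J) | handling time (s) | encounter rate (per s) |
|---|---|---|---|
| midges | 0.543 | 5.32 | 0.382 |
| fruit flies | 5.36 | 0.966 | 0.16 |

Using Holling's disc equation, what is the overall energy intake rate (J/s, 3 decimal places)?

R = (0.382×0.543 + 0.16×5.36) / (1 + 0.382×5.32 + 0.16×0.966) = 1.065/3.187 = 0.3342 J/s.

0.334 J/s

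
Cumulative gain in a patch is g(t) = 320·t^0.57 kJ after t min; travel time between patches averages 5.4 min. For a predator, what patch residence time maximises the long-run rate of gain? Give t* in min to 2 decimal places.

7.16 min

Optimal t* satisfies g'(t*) = g(t*)/(T + t*).
g'(t) = 0.57·320·t^-0.43. Setting 0.57·320·t^-0.43 = 320·t^0.57/(5.4+t) gives 0.57(5.4+t) = t, so 0.43·t = 0.57×5.4.
t* = 0.57×5.4/0.43 = 7.158 min.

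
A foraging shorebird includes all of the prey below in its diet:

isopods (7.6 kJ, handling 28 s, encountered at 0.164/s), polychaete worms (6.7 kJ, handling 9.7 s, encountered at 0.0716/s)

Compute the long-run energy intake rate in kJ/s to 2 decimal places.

R = Σλ_iE_i / (1 + Σλ_ih_i)
Numerator: 0.164×7.6 + 0.0716×6.7 = 1.726
Denominator: 1 + 0.164×28 + 0.0716×9.7 = 6.287
R = 1.726/6.287 = 0.2746 kJ/s

0.27 kJ/s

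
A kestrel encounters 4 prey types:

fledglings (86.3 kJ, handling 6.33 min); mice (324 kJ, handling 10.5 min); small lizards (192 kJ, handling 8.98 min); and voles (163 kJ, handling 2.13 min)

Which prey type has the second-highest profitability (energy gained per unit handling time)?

Profitability E/h (kJ/min): fledglings = 86.3/6.33 = 13.6, mice = 324/10.5 = 30.9, small lizards = 192/8.98 = 21.4, voles = 163/2.13 = 76.5.
Ranked: voles > mice > small lizards > fledglings.

mice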